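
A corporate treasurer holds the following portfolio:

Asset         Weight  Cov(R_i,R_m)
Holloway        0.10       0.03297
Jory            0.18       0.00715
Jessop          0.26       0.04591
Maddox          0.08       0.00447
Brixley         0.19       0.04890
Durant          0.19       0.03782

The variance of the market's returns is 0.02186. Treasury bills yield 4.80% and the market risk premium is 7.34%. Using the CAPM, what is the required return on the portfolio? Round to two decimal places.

16.00%

β_Holloway = 0.03297 / 0.02186 = 1.5082
β_Jory = 0.00715 / 0.02186 = 0.3271
β_Jessop = 0.04591 / 0.02186 = 2.1002
β_Maddox = 0.00447 / 0.02186 = 0.2045
β_Brixley = 0.04890 / 0.02186 = 2.2370
β_Durant = 0.03782 / 0.02186 = 1.7301
β_P = Σ w_i β_i = 0.10×1.5082 + 0.18×0.3271 + 0.26×2.1002 + 0.08×0.2045 + 0.19×2.2370 + 0.19×1.7301 = 1.5259
E(R_P) = R_f + β_P × MRP = 4.80% + 1.5259 × 7.34% = 16.00%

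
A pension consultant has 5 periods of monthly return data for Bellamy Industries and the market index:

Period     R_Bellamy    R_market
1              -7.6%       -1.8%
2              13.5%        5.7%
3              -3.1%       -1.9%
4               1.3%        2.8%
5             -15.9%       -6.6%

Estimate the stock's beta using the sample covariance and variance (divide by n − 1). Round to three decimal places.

Mean R_i = (-7.6 + 13.5 − 3.1 + 1.3 − 15.9) / 5 = -2.3600%
Mean R_m = (-1.8 + 5.7 − 1.9 + 2.8 − 6.6) / 5 = -0.3600%
Σ(R_i − R̄_i)(R_m − R̄_m) = 200.8520  ⇒  Cov = 200.8520 / 4 = 50.2130
Σ(R_m − R̄_m)² = 90.0920  ⇒  Var(R_m) = 90.0920 / 4 = 22.5230
β = Cov / Var(R_m) = 50.2130 / 22.5230 = 2.2294

2.229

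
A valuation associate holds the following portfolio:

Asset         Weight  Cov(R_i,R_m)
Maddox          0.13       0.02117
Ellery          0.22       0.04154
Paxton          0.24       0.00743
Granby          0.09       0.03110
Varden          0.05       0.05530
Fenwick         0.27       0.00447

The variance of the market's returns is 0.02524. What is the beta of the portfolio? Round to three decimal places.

0.810

β_Maddox = 0.02117 / 0.02524 = 0.8387
β_Ellery = 0.04154 / 0.02524 = 1.6458
β_Paxton = 0.00743 / 0.02524 = 0.2944
β_Granby = 0.03110 / 0.02524 = 1.2322
β_Varden = 0.05530 / 0.02524 = 2.1910
β_Fenwick = 0.00447 / 0.02524 = 0.1771
β_P = Σ w_i β_i = 0.13×0.8387 + 0.22×1.6458 + 0.24×0.2944 + 0.09×1.2322 + 0.05×2.1910 + 0.27×0.1771 = 0.8100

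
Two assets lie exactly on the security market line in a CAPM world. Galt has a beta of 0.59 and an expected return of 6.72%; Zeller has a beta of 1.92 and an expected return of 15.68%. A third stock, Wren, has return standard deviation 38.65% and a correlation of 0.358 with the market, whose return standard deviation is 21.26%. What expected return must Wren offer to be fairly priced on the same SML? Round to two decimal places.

7.13%

MRP = (15.68% − 6.72%) / (1.92 − 0.59) = 6.7368%
R_f = 6.72% − 0.59 × 6.7368% = 2.7453%
β_Wren = ρ·σ_i/σ_m = 0.358 × 38.65 / 21.26 = 0.6508
E(R_Wren) = R_f + β × MRP = 2.7453% + 0.6508 × 6.7368% = 7.13%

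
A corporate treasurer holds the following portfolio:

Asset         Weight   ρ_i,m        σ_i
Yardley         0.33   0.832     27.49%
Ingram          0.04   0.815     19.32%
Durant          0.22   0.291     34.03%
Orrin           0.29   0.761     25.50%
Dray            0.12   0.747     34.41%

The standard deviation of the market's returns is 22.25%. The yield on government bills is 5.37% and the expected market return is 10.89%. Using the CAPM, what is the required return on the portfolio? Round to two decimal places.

β_Yardley = 0.832 × 27.49% / 22.25% = 1.0279
β_Ingram = 0.815 × 19.32% / 22.25% = 0.7077
β_Durant = 0.291 × 34.03% / 22.25% = 0.4451
β_Orrin = 0.761 × 25.50% / 22.25% = 0.8722
β_Dray = 0.747 × 34.41% / 22.25% = 1.1552
β_P = Σ w_i β_i = 0.33×1.0279 + 0.04×0.7077 + 0.22×0.4451 + 0.29×0.8722 + 0.12×1.1552 = 0.8570
MRP = 10.89% − 5.37% = 5.52%
E(R_P) = R_f + β_P × MRP = 5.37% + 0.8570 × 5.52% = 10.10%

10.10%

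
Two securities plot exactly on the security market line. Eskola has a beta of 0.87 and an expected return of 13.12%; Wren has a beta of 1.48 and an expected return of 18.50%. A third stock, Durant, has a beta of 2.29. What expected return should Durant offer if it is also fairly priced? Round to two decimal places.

25.64%

MRP (SML slope) = (18.50% − 13.12%) / (1.48 − 0.87) = 5.38% / 0.61 = 8.8197%
R_f (intercept) = 13.12% − 0.87 × 8.8197% = 5.4469%
E(R_Durant) = R_f + β × MRP = 5.4469% + 2.29 × 8.8197% = 25.64%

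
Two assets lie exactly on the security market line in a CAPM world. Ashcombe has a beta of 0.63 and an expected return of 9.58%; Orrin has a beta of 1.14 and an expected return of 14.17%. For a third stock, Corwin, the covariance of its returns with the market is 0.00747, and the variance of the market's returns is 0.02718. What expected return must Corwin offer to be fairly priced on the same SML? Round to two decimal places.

MRP = (14.17% − 9.58%) / (1.14 − 0.63) = 9.0000%
R_f = 9.58% − 0.63 × 9.0000% = 3.9100%
β_Corwin = Cov / Var(R_m) = 0.00747 / 0.02718 = 0.2748
E(R_Corwin) = R_f + β × MRP = 3.9100% + 0.2748 × 9.0000% = 6.38%

6.38%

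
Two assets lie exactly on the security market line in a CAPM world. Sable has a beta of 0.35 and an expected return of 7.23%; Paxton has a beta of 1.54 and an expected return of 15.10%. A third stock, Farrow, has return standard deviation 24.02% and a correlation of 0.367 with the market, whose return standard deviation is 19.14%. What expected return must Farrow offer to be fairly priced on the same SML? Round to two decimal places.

7.96%

MRP = (15.10% − 7.23%) / (1.54 − 0.35) = 6.6134%
R_f = 7.23% − 0.35 × 6.6134% = 4.9153%
β_Farrow = ρ·σ_i/σ_m = 0.367 × 24.02 / 19.14 = 0.4606
E(R_Farrow) = R_f + β × MRP = 4.9153% + 0.4606 × 6.6134% = 7.96%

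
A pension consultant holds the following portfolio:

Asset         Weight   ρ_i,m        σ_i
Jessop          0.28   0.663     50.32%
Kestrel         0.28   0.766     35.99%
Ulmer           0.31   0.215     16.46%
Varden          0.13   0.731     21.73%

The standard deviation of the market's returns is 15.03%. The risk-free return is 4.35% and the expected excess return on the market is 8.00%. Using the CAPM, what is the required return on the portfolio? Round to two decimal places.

15.11%

β_Jessop = 0.663 × 50.32% / 15.03% = 2.2197
β_Kestrel = 0.766 × 35.99% / 15.03% = 1.8342
β_Ulmer = 0.215 × 16.46% / 15.03% = 0.2355
β_Varden = 0.731 × 21.73% / 15.03% = 1.0569
β_P = Σ w_i β_i = 0.28×2.2197 + 0.28×1.8342 + 0.31×0.2355 + 0.13×1.0569 = 1.3455
E(R_P) = R_f + β_P × MRP = 4.35% + 1.3455 × 8.00% = 15.11%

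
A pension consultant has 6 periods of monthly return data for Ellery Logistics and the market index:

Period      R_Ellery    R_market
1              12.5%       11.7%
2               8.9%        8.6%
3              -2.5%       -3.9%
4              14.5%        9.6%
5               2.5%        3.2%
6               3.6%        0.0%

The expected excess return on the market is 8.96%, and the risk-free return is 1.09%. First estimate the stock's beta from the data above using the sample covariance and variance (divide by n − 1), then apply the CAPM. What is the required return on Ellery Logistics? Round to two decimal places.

10.11%

Mean R_i = (12.5 + 8.9 − 2.5 + 14.5 + 2.5 + 3.6) / 6 = 6.5833%
Mean R_m = (11.7 + 8.6 − 3.9 + 9.6 + 3.2 + 0.0) / 6 = 4.8667%
Σ(R_i − R̄_i)(R_m − R̄_m) = 187.5067  ⇒  Cov = 187.5067 / 5 = 37.5013
Σ(R_m − R̄_m)² = 186.3533  ⇒  Var(R_m) = 186.3533 / 5 = 37.2707
β = Cov / Var(R_m) = 37.5013 / 37.2707 = 1.0062
E(R) = R_f + β × MRP = 1.09% + 1.0062 × 8.96% = 10.11%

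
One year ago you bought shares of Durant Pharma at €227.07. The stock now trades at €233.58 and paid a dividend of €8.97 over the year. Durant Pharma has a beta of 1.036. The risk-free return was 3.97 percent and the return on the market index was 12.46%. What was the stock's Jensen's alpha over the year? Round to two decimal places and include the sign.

-5.95%

Realised HPR = (P1 + D1 − P0) / P0 = (233.58 + 8.97 − 227.07) / 227.07 = 15.48 / 227.07 = 6.8173%
MRP = 12.46% − 3.97% = 8.49%
CAPM required = R_f + β·MRP = 3.97% + 1.036 × 8.49% = 12.76564%
α = realised − required = 6.8173% − 12.76564% = -5.95%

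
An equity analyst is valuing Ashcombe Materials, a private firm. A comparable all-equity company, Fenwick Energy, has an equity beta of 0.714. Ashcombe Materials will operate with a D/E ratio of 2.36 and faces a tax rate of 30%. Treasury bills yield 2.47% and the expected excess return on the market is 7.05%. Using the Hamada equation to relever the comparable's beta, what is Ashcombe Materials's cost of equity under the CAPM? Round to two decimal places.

β_L = β_U × [1 + (1 − t)(D/E)] = 0.714 × [1 + (1 − 0.30) × 2.36]
    = 0.714 × [1 + 0.70 × 2.36] = 0.714 × 2.6520 = 1.8935
E(R) = R_f + β_L × MRP = 2.47% + 1.8935 × 7.05% = 15.82%

15.82%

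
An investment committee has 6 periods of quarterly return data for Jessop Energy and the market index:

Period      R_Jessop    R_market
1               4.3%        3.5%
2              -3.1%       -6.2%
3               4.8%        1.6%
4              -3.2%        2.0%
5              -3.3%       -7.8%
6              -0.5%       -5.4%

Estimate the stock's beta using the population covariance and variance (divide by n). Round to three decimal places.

Mean R_i = (4.3 − 3.1 + 4.8 − 3.2 − 3.3 − 0.5) / 6 = -0.1667%
Mean R_m = (3.5 − 6.2 + 1.6 + 2.0 − 7.8 − 5.4) / 6 = -2.0500%
Σ(R_i − R̄_i)(R_m − R̄_m) = 61.9400  ⇒  Cov = 61.9400 / 6 = 10.3233
Σ(R_m − R̄_m)² = 122.0350  ⇒  Var(R_m) = 122.0350 / 6 = 20.3392
β = Cov / Var(R_m) = 10.3233 / 20.3392 = 0.5076

0.508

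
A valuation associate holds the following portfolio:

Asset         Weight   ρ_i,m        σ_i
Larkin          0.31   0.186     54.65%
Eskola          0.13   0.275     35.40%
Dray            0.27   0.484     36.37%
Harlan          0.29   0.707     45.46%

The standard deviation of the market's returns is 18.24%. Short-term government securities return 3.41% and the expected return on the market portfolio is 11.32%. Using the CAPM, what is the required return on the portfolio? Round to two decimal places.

β_Larkin = 0.186 × 54.65% / 18.24% = 0.5573
β_Eskola = 0.275 × 35.40% / 18.24% = 0.5337
β_Dray = 0.484 × 36.37% / 18.24% = 0.9651
β_Harlan = 0.707 × 45.46% / 18.24% = 1.7621
β_P = Σ w_i β_i = 0.31×0.5573 + 0.13×0.5337 + 0.27×0.9651 + 0.29×1.7621 = 1.0137
MRP = 11.32% − 3.41% = 7.91%
E(R_P) = R_f + β_P × MRP = 3.41% + 1.0137 × 7.91% = 11.43%

11.43%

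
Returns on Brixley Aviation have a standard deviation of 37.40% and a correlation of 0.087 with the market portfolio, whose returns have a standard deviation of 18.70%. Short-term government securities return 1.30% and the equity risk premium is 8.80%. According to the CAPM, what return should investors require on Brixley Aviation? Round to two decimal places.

2.83%

β = ρ × σ_i / σ_m = 0.087 × 37.40% / 18.70% = 0.1740
E(R) = 1.30% + 0.1740 × 8.80% = 2.83%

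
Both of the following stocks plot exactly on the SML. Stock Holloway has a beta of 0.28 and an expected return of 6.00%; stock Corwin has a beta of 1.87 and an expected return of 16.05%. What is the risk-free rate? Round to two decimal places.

Both satisfy E(R) = R_f + β·MRP, so the slope of the SML is
MRP = (16.05% − 6.00%) / (1.87 − 0.28) = 10.05% / 1.59 = 6.3208%
R_f = E(R_Holloway) − β_Holloway·MRP = 6.00% − 0.28 × 6.3208% = 4.2302%

4.23%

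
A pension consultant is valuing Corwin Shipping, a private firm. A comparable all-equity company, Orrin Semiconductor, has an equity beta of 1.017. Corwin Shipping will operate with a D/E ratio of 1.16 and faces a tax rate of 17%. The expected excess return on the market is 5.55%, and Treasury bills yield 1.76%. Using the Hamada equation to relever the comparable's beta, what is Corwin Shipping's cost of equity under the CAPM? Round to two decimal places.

12.84%

β_L = β_U × [1 + (1 − t)(D/E)] = 1.017 × [1 + (1 − 0.17) × 1.16]
    = 1.017 × [1 + 0.83 × 1.16] = 1.017 × 1.9628 = 1.9962
E(R) = R_f + β_L × MRP = 1.76% + 1.9962 × 5.55% = 12.84%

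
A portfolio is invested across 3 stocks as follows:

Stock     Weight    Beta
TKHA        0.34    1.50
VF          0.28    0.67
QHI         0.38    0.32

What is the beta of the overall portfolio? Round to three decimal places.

β_P = Σ w_i β_i = 0.34×1.50 + 0.28×0.67 + 0.38×0.32 = 0.8192

0.819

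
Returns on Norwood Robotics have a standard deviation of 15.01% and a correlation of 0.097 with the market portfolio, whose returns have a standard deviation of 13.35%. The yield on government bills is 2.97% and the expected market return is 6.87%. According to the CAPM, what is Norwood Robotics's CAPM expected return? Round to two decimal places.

β = ρ × σ_i / σ_m = 0.097 × 15.01% / 13.35% = 0.1091
MRP = 6.87% − 2.97% = 3.90%
E(R) = 2.97% + 0.1091 × 3.90% = 3.40%

3.40%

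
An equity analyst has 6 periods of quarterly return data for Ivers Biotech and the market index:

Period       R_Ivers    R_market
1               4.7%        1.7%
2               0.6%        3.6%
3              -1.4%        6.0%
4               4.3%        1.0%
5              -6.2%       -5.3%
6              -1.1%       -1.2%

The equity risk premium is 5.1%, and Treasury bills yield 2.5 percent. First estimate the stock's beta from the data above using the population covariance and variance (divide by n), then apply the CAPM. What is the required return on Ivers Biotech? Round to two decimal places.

Mean R_i = (4.7 + 0.6 − 1.4 + 4.3 − 6.2 − 1.1) / 6 = 0.1500%
Mean R_m = (1.7 + 3.6 + 6.0 + 1.0 − 5.3 − 1.2) / 6 = 0.9667%
Σ(R_i − R̄_i)(R_m − R̄_m) = 39.3600  ⇒  Cov = 39.3600 / 6 = 6.5600
Σ(R_m − R̄_m)² = 76.7733  ⇒  Var(R_m) = 76.7733 / 6 = 12.7956
β = Cov / Var(R_m) = 6.5600 / 12.7956 = 0.5127
E(R) = R_f + β × MRP = 2.5% + 0.5127 × 5.1% = 5.11%

5.11%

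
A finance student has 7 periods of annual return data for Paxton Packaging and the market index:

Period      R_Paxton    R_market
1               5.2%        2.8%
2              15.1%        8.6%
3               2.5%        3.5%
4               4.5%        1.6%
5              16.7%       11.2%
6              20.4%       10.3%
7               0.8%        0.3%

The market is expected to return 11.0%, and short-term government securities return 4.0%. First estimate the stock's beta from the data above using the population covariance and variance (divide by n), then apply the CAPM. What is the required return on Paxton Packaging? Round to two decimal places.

Mean R_i = (5.2 + 15.1 + 2.5 + 4.5 + 16.7 + 20.4 + 0.8) / 7 = 9.3143%
Mean R_m = (2.8 + 8.6 + 3.5 + 1.6 + 11.2 + 10.3 + 0.3) / 7 = 5.4714%
Σ(R_i − R̄_i)(R_m − R̄_m) = 201.0329  ⇒  Cov = 201.0329 / 7 = 28.7190
Σ(R_m − R̄_m)² = 118.6743  ⇒  Var(R_m) = 118.6743 / 7 = 16.9535
β = Cov / Var(R_m) = 28.7190 / 16.9535 = 1.6940
MRP = 11.0% − 4.0% = 7.00%
E(R) = R_f + β × MRP = 4.0% + 1.6940 × 7.0% = 15.86%

15.86%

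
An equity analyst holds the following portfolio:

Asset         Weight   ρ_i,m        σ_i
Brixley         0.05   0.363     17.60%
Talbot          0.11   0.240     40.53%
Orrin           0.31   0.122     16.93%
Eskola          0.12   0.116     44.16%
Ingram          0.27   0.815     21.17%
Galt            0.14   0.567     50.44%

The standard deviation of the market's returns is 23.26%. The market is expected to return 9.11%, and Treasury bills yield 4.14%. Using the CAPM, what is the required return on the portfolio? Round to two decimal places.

6.56%

β_Brixley = 0.363 × 17.60% / 23.26% = 0.2747
β_Talbot = 0.240 × 40.53% / 23.26% = 0.4182
β_Orrin = 0.122 × 16.93% / 23.26% = 0.0888
β_Eskola = 0.116 × 44.16% / 23.26% = 0.2202
β_Ingram = 0.815 × 21.17% / 23.26% = 0.7418
β_Galt = 0.567 × 50.44% / 23.26% = 1.2296
β_P = Σ w_i β_i = 0.05×0.2747 + 0.11×0.4182 + 0.31×0.0888 + 0.12×0.2202 + 0.27×0.7418 + 0.14×1.2296 = 0.4861
MRP = 9.11% − 4.14% = 4.97%
E(R_P) = R_f + β_P × MRP = 4.14% + 0.4861 × 4.97% = 6.56%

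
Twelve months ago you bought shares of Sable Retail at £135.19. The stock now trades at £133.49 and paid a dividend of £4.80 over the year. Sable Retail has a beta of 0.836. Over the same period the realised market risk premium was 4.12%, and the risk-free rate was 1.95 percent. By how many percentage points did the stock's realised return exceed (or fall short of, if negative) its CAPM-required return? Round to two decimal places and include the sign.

Realised HPR = (P1 + D1 − P0) / P0 = (133.49 + 4.80 − 135.19) / 135.19 = 3.10 / 135.19 = 2.2931%
CAPM required = R_f + β·MRP = 1.95% + 0.836 × 4.12% = 5.39432%
α = realised − required = 2.2931% − 5.39432% = -3.10%

-3.10%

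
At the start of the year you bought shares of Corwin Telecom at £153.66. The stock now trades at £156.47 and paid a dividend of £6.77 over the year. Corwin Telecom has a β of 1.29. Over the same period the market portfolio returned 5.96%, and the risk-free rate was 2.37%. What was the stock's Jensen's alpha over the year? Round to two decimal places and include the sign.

-0.77%

Realised HPR = (P1 + D1 − P0) / P0 = (156.47 + 6.77 − 153.66) / 153.66 = 9.58 / 153.66 = 6.2345%
MRP = 5.96% − 2.37% = 3.59%
CAPM required = R_f + β·MRP = 2.37% + 1.29 × 3.59% = 7.0011%
α = realised − required = 6.2345% − 7.0011% = -0.77%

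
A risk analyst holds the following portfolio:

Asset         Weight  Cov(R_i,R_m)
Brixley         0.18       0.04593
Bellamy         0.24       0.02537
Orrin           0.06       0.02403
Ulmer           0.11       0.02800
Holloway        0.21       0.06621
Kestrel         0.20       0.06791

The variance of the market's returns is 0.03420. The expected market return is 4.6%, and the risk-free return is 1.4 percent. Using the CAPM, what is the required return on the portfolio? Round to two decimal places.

β_Brixley = 0.04593 / 0.03420 = 1.3430
β_Bellamy = 0.02537 / 0.03420 = 0.7418
β_Orrin = 0.02403 / 0.03420 = 0.7026
β_Ulmer = 0.02800 / 0.03420 = 0.8187
β_Holloway = 0.06621 / 0.03420 = 1.9360
β_Kestrel = 0.06791 / 0.03420 = 1.9857
β_P = Σ w_i β_i = 0.18×1.3430 + 0.24×0.7418 + 0.06×0.7026 + 0.11×0.8187 + 0.21×1.9360 + 0.20×1.9857 = 1.3557
MRP = 4.6% − 1.4% = 3.20%
E(R_P) = R_f + β_P × MRP = 1.4% + 1.3557 × 3.2% = 5.74%

5.74%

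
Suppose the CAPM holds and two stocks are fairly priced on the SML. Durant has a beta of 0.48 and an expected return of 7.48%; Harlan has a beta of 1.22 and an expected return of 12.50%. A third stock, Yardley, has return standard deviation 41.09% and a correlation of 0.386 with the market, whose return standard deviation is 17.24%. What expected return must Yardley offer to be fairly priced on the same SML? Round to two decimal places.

10.46%

MRP = (12.50% − 7.48%) / (1.22 − 0.48) = 6.7838%
R_f = 7.48% − 0.48 × 6.7838% = 4.2238%
β_Yardley = ρ·σ_i/σ_m = 0.386 × 41.09 / 17.24 = 0.9200
E(R_Yardley) = R_f + β × MRP = 4.2238% + 0.9200 × 6.7838% = 10.46%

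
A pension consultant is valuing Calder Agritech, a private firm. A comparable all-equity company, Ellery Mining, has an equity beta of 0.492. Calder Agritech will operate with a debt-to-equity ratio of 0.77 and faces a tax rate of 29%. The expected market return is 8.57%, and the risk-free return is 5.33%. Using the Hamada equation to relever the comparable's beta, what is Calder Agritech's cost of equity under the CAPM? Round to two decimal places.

7.80%

β_L = β_U × [1 + (1 − t)(D/E)] = 0.492 × [1 + (1 − 0.29) × 0.77]
    = 0.492 × [1 + 0.71 × 0.77] = 0.492 × 1.5467 = 0.7610
MRP = 8.57% − 5.33% = 3.24%
E(R) = R_f + β_L × MRP = 5.33% + 0.7610 × 3.24% = 7.80%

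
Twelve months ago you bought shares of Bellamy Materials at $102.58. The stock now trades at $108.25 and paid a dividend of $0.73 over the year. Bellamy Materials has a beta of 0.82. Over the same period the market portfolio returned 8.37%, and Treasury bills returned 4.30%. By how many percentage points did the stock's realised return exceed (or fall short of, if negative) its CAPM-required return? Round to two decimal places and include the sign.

-1.40%

Realised HPR = (P1 + D1 − P0) / P0 = (108.25 + 0.73 − 102.58) / 102.58 = 6.40 / 102.58 = 6.2390%
MRP = 8.37% − 4.30% = 4.07%
CAPM required = R_f + β·MRP = 4.30% + 0.82 × 4.07% = 7.6374%
α = realised − required = 6.2390% − 7.6374% = -1.40%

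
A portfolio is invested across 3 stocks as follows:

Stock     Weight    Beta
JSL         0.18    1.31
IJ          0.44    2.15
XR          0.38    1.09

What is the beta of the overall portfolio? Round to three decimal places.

β_P = Σ w_i β_i = 0.18×1.31 + 0.44×2.15 + 0.38×1.09 = 1.5960

1.596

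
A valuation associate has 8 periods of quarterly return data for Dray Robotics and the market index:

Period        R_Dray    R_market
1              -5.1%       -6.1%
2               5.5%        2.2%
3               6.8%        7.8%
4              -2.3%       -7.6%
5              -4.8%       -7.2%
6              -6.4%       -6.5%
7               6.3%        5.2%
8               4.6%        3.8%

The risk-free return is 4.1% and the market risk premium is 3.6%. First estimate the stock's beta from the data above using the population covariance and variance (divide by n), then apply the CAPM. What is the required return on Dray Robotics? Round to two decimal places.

Mean R_i = (-5.1 + 5.5 + 6.8 − 2.3 − 4.8 − 6.4 + 6.3 + 4.6) / 8 = 0.5750%
Mean R_m = (-6.1 + 2.2 + 7.8 − 7.6 − 7.2 − 6.5 + 5.2 + 3.8) / 8 = -1.0500%
Σ(R_i − R̄_i)(R_m − R̄_m) = 244.9600  ⇒  Cov = 244.9600 / 8 = 30.6200
Σ(R_m − R̄_m)² = 287.4000  ⇒  Var(R_m) = 287.4000 / 8 = 35.9250
β = Cov / Var(R_m) = 30.6200 / 35.9250 = 0.8523
E(R) = R_f + β × MRP = 4.1% + 0.8523 × 3.6% = 7.17%

7.17%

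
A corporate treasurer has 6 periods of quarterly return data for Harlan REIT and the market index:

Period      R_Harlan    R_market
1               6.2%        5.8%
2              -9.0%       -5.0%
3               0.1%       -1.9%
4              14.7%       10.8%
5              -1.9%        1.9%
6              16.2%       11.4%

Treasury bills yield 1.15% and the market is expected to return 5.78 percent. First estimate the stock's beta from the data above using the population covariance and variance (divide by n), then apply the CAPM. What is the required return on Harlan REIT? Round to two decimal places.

Mean R_i = (6.2 − 9.0 + 0.1 + 14.7 − 1.9 + 16.2) / 6 = 4.3833%
Mean R_m = (5.8 − 5.0 − 1.9 + 10.8 + 1.9 + 11.4) / 6 = 3.8333%
Σ(R_i − R̄_i)(R_m − R̄_m) = 319.7833  ⇒  Cov = 319.7833 / 6 = 53.2972
Σ(R_m − R̄_m)² = 224.2933  ⇒  Var(R_m) = 224.2933 / 6 = 37.3822
β = Cov / Var(R_m) = 53.2972 / 37.3822 = 1.4257
MRP = 5.78% − 1.15% = 4.63%
E(R) = R_f + β × MRP = 1.15% + 1.4257 × 4.63% = 7.75%

7.75%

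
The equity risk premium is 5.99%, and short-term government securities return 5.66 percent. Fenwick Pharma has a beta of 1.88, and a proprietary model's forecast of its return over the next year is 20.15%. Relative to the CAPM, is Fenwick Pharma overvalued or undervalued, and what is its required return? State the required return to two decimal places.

Undervalued; required return 16.92%

Required return = R_f + β·MRP = 5.66% + 1.88 × 5.99% = 16.92%
Forecast 20.15% > required 16.92% → the stock plots above the SML → undervalued.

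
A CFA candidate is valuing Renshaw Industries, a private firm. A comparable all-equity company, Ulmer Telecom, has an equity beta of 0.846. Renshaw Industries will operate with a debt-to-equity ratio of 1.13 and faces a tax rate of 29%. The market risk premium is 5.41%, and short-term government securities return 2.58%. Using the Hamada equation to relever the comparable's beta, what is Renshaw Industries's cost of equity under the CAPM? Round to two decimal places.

β_L = β_U × [1 + (1 − t)(D/E)] = 0.846 × [1 + (1 − 0.29) × 1.13]
    = 0.846 × [1 + 0.71 × 1.13] = 0.846 × 1.8023 = 1.5247
E(R) = R_f + β_L × MRP = 2.58% + 1.5247 × 5.41% = 10.83%

10.83%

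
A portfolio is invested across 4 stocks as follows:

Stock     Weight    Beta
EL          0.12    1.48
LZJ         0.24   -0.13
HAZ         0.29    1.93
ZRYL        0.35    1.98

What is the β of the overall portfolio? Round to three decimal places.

β_P = Σ w_i β_i = 0.12×1.48 + 0.24×-0.13 + 0.29×1.93 + 0.35×1.98 = 1.3991

1.399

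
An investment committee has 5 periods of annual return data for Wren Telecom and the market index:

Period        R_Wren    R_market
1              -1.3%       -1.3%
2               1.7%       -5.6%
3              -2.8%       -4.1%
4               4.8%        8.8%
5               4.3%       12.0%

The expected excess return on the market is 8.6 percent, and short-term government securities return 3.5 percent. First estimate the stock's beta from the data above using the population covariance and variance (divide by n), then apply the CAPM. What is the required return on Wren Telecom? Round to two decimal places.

6.38%

Mean R_i = (-1.3 + 1.7 − 2.8 + 4.8 + 4.3) / 5 = 1.3400%
Mean R_m = (-1.3 − 5.6 − 4.1 + 8.8 + 12.0) / 5 = 1.9600%
Σ(R_i − R̄_i)(R_m − R̄_m) = 84.3580  ⇒  Cov = 84.3580 / 5 = 16.8716
Σ(R_m − R̄_m)² = 252.0920  ⇒  Var(R_m) = 252.0920 / 5 = 50.4184
β = Cov / Var(R_m) = 16.8716 / 50.4184 = 0.3346
E(R) = R_f + β × MRP = 3.5% + 0.3346 × 8.6% = 6.38%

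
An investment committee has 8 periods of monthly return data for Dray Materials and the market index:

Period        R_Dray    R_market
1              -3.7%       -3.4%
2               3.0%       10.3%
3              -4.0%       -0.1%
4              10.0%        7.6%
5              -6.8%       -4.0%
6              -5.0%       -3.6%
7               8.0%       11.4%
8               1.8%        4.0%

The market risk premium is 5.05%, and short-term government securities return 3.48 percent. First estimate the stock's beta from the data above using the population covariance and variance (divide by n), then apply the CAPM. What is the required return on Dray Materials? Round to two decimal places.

Mean R_i = (-3.7 + 3.0 − 4.0 + 10.0 − 6.8 − 5.0 + 8.0 + 1.8) / 8 = 0.4125%
Mean R_m = (-3.4 + 10.3 − 0.1 + 7.6 − 4.0 − 3.6 + 11.4 + 4.0) / 8 = 2.7750%
Σ(R_i − R̄_i)(R_m − R̄_m) = 254.3225  ⇒  Cov = 254.3225 / 8 = 31.7903
Σ(R_m − R̄_m)² = 288.7350  ⇒  Var(R_m) = 288.7350 / 8 = 36.0919
β = Cov / Var(R_m) = 31.7903 / 36.0919 = 0.8808
E(R) = R_f + β × MRP = 3.48% + 0.8808 × 5.05% = 7.93%

7.93%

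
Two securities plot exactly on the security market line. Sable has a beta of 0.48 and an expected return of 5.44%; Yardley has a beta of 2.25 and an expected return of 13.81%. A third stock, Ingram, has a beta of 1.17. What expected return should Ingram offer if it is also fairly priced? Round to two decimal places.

MRP (SML slope) = (13.81% − 5.44%) / (2.25 − 0.48) = 8.37% / 1.77 = 4.7288%
R_f (intercept) = 5.44% − 0.48 × 4.7288% = 3.1702%
E(R_Ingram) = R_f + β × MRP = 3.1702% + 1.17 × 4.7288% = 8.70%

8.70%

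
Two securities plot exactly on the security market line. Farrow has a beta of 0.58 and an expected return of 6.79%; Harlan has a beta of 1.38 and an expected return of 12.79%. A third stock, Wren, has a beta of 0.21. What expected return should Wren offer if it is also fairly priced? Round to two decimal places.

4.02%

MRP (SML slope) = (12.79% − 6.79%) / (1.38 − 0.58) = 6.00% / 0.80 = 7.5000%
R_f (intercept) = 6.79% − 0.58 × 7.5000% = 2.4400%
E(R_Wren) = R_f + β × MRP = 2.4400% + 0.21 × 7.5000% = 4.02%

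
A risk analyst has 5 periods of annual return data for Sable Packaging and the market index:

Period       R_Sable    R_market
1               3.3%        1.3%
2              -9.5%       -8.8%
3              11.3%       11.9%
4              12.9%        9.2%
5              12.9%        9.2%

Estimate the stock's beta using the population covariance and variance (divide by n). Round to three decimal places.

Mean R_i = (3.3 − 9.5 + 11.3 + 12.9 + 12.9) / 5 = 6.1800%
Mean R_m = (1.3 − 8.8 + 11.9 + 9.2 + 9.2) / 5 = 4.5600%
Σ(R_i − R̄_i)(R_m − R̄_m) = 318.8160  ⇒  Cov = 318.8160 / 5 = 63.7632
Σ(R_m − R̄_m)² = 286.0520  ⇒  Var(R_m) = 286.0520 / 5 = 57.2104
β = Cov / Var(R_m) = 63.7632 / 57.2104 = 1.1145

1.115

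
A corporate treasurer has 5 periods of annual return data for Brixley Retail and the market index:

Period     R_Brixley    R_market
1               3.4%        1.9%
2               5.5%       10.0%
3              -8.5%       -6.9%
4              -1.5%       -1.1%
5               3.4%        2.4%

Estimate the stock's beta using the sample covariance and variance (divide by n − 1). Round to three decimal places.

0.845

Mean R_i = (3.4 + 5.5 − 8.5 − 1.5 + 3.4) / 5 = 0.4600%
Mean R_m = (1.9 + 10.0 − 6.9 − 1.1 + 2.4) / 5 = 1.2600%
Σ(R_i − R̄_i)(R_m − R̄_m) = 127.0220  ⇒  Cov = 127.0220 / 4 = 31.7555
Σ(R_m − R̄_m)² = 150.2520  ⇒  Var(R_m) = 150.2520 / 4 = 37.5630
β = Cov / Var(R_m) = 31.7555 / 37.5630 = 0.8454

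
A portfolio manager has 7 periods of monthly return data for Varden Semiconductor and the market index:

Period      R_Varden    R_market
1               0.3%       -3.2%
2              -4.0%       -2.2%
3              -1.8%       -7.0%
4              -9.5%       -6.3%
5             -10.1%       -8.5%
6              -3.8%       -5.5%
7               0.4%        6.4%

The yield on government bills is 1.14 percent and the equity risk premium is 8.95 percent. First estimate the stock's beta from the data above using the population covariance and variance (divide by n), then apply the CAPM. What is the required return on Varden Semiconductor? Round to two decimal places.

Mean R_i = (0.3 − 4.0 − 1.8 − 9.5 − 10.1 − 3.8 + 0.4) / 7 = -4.0714%
Mean R_m = (-3.2 − 2.2 − 7.0 − 6.3 − 8.5 − 5.5 + 6.4) / 7 = -3.7571%
Σ(R_i − R̄_i)(R_m − R̄_m) = 82.5214  ⇒  Cov = 82.5214 / 7 = 11.7888
Σ(R_m − R̄_m)² = 148.4171  ⇒  Var(R_m) = 148.4171 / 7 = 21.2024
β = Cov / Var(R_m) = 11.7888 / 21.2024 = 0.5560
E(R) = R_f + β × MRP = 1.14% + 0.5560 × 8.95% = 6.12%

6.12%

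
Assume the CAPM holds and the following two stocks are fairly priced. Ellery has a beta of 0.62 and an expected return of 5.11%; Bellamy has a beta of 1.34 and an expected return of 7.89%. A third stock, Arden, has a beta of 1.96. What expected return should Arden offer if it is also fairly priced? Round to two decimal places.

10.28%

MRP (SML slope) = (7.89% − 5.11%) / (1.34 − 0.62) = 2.78% / 0.72 = 3.8611%
R_f (intercept) = 5.11% − 0.62 × 3.8611% = 2.7161%
E(R_Arden) = R_f + β × MRP = 2.7161% + 1.96 × 3.8611% = 10.28%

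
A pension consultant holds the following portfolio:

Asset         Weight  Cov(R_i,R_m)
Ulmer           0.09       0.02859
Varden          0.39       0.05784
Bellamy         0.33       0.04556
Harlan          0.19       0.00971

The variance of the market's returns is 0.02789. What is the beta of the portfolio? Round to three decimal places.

β_Ulmer = 0.02859 / 0.02789 = 1.0251
β_Varden = 0.05784 / 0.02789 = 2.0739
β_Bellamy = 0.04556 / 0.02789 = 1.6336
β_Harlan = 0.00971 / 0.02789 = 0.3482
β_P = Σ w_i β_i = 0.09×1.0251 + 0.39×2.0739 + 0.33×1.6336 + 0.19×0.3482 = 1.5063

1.506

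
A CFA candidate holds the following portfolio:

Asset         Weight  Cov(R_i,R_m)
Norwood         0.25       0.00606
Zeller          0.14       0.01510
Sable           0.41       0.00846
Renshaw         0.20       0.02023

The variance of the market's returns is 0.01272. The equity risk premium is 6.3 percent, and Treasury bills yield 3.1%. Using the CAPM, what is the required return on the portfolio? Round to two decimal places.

8.62%

β_Norwood = 0.00606 / 0.01272 = 0.4764
β_Zeller = 0.01510 / 0.01272 = 1.1871
β_Sable = 0.00846 / 0.01272 = 0.6651
β_Renshaw = 0.02023 / 0.01272 = 1.5904
β_P = Σ w_i β_i = 0.25×0.4764 + 0.14×1.1871 + 0.41×0.6651 + 0.20×1.5904 = 0.8761
E(R_P) = R_f + β_P × MRP = 3.1% + 0.8761 × 6.3% = 8.62%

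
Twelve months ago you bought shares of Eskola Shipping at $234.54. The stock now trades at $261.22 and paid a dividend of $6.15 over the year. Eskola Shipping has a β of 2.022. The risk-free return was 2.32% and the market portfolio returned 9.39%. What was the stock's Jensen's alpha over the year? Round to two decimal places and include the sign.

Realised HPR = (P1 + D1 − P0) / P0 = (261.22 + 6.15 − 234.54) / 234.54 = 32.83 / 234.54 = 13.9976%
MRP = 9.39% − 2.32% = 7.07%
CAPM required = R_f + β·MRP = 2.32% + 2.022 × 7.07% = 16.61554%
α = realised − required = 13.9976% − 16.61554% = -2.62%

-2.62%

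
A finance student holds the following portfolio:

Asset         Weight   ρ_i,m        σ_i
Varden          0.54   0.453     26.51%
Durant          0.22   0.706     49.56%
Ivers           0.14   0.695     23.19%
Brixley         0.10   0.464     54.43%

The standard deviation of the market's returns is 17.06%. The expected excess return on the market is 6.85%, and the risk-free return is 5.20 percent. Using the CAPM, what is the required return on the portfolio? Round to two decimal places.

β_Varden = 0.453 × 26.51% / 17.06% = 0.7039
β_Durant = 0.706 × 49.56% / 17.06% = 2.0510
β_Ivers = 0.695 × 23.19% / 17.06% = 0.9447
β_Brixley = 0.464 × 54.43% / 17.06% = 1.4804
β_P = Σ w_i β_i = 0.54×0.7039 + 0.22×2.0510 + 0.14×0.9447 + 0.10×1.4804 = 1.1116
E(R_P) = R_f + β_P × MRP = 5.20% + 1.1116 × 6.85% = 12.81%

12.81%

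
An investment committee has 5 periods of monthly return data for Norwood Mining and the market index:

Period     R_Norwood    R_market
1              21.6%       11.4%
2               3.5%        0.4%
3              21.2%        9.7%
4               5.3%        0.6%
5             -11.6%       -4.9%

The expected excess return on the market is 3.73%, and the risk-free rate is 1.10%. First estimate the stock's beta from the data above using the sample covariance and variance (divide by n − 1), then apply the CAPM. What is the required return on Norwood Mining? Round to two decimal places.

Mean R_i = (21.6 + 3.5 + 21.2 + 5.3 − 11.6) / 5 = 8.0000%
Mean R_m = (11.4 + 0.4 + 9.7 + 0.6 − 4.9) / 5 = 3.4400%
Σ(R_i − R̄_i)(R_m − R̄_m) = 375.7000  ⇒  Cov = 375.7000 / 4 = 93.9250
Σ(R_m − R̄_m)² = 189.4120  ⇒  Var(R_m) = 189.4120 / 4 = 47.3530
β = Cov / Var(R_m) = 93.9250 / 47.3530 = 1.9835
E(R) = R_f + β × MRP = 1.10% + 1.9835 × 3.73% = 8.50%

8.50%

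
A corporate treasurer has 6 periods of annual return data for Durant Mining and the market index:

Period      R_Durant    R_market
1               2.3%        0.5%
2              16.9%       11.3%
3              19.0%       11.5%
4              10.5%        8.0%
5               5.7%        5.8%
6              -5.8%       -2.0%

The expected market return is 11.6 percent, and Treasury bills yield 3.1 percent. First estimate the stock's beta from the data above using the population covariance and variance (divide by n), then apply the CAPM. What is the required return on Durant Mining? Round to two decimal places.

Mean R_i = (2.3 + 16.9 + 19.0 + 10.5 + 5.7 − 5.8) / 6 = 8.1000%
Mean R_m = (0.5 + 11.3 + 11.5 + 8.0 + 5.8 − 2.0) / 6 = 5.8500%
Σ(R_i − R̄_i)(R_m − R̄_m) = 254.9700  ⇒  Cov = 254.9700 / 6 = 42.4950
Σ(R_m − R̄_m)² = 156.4950  ⇒  Var(R_m) = 156.4950 / 6 = 26.0825
β = Cov / Var(R_m) = 42.4950 / 26.0825 = 1.6293
MRP = 11.6% − 3.1% = 8.50%
E(R) = R_f + β × MRP = 3.1% + 1.6293 × 8.5% = 16.95%

16.95%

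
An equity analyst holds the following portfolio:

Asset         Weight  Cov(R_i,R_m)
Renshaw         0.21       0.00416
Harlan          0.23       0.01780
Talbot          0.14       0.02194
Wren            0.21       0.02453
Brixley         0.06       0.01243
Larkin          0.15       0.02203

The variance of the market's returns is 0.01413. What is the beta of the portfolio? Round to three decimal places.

1.220

β_Renshaw = 0.00416 / 0.01413 = 0.2944
β_Harlan = 0.01780 / 0.01413 = 1.2597
β_Talbot = 0.02194 / 0.01413 = 1.5527
β_Wren = 0.02453 / 0.01413 = 1.7360
β_Brixley = 0.01243 / 0.01413 = 0.8797
β_Larkin = 0.02203 / 0.01413 = 1.5591
β_P = Σ w_i β_i = 0.21×0.2944 + 0.23×1.2597 + 0.14×1.5527 + 0.21×1.7360 + 0.06×0.8797 + 0.15×1.5591 = 1.2201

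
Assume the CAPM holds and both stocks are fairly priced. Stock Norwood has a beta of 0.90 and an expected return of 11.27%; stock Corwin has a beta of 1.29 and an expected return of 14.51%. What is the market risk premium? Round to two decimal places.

8.31%

Both satisfy E(R) = R_f + β·MRP, so the slope of the SML is
MRP = (14.51% − 11.27%) / (1.29 − 0.90) = 3.24% / 0.39 = 8.3077%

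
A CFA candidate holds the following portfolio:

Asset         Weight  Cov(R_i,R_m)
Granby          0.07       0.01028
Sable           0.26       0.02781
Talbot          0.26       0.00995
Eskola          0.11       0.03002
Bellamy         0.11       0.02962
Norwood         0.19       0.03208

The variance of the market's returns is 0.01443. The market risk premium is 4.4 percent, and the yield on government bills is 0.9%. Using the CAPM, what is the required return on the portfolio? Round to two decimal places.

β_Granby = 0.01028 / 0.01443 = 0.7124
β_Sable = 0.02781 / 0.01443 = 1.9272
β_Talbot = 0.00995 / 0.01443 = 0.6895
β_Eskola = 0.03002 / 0.01443 = 2.0804
β_Bellamy = 0.02962 / 0.01443 = 2.0527
β_Norwood = 0.03208 / 0.01443 = 2.2231
β_P = Σ w_i β_i = 0.07×0.7124 + 0.26×1.9272 + 0.26×0.6895 + 0.11×2.0804 + 0.11×2.0527 + 0.19×2.2231 = 1.6072
E(R_P) = R_f + β_P × MRP = 0.9% + 1.6072 × 4.4% = 7.97%

7.97%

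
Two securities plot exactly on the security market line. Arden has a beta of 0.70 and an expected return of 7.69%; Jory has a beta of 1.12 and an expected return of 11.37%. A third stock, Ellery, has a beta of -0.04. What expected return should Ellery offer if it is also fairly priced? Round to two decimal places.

1.21%

MRP (SML slope) = (11.37% − 7.69%) / (1.12 − 0.70) = 3.68% / 0.42 = 8.7619%
R_f (intercept) = 7.69% − 0.70 × 8.7619% = 1.5567%
E(R_Ellery) = R_f + β × MRP = 1.5567% + -0.04 × 8.7619% = 1.21%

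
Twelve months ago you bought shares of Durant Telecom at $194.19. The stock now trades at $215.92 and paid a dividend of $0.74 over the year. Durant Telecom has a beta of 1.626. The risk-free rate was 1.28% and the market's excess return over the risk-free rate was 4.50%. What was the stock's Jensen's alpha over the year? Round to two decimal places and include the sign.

+2.97%

Realised HPR = (P1 + D1 − P0) / P0 = (215.92 + 0.74 − 194.19) / 194.19 = 22.47 / 194.19 = 11.5711%
CAPM required = R_f + β·MRP = 1.28% + 1.626 × 4.50% = 8.59700%
α = realised − required = 11.5711% − 8.59700% = +2.97%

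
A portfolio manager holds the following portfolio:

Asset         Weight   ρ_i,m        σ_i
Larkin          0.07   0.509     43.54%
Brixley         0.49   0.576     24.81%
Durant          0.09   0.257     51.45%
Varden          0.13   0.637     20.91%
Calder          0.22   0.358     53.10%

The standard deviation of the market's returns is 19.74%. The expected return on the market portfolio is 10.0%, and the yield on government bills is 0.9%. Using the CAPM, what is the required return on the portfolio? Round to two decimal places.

β_Larkin = 0.509 × 43.54% / 19.74% = 1.1227
β_Brixley = 0.576 × 24.81% / 19.74% = 0.7239
β_Durant = 0.257 × 51.45% / 19.74% = 0.6698
β_Varden = 0.637 × 20.91% / 19.74% = 0.6748
β_Calder = 0.358 × 53.10% / 19.74% = 0.9630
β_P = Σ w_i β_i = 0.07×1.1227 + 0.49×0.7239 + 0.09×0.6698 + 0.13×0.6748 + 0.22×0.9630 = 0.7932
MRP = 10.0% − 0.9% = 9.10%
E(R_P) = R_f + β_P × MRP = 0.9% + 0.7932 × 9.1% = 8.12%

8.12%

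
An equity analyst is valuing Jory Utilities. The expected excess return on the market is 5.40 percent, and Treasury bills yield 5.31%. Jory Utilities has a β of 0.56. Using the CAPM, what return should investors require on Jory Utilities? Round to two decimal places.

E(R) = R_f + β × MRP = 5.31% + 0.56 × 5.40% = 8.33%

8.33%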